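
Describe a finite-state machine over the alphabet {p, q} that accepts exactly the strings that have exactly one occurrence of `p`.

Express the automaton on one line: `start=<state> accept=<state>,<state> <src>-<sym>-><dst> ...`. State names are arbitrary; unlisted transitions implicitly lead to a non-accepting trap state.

Count `p`s, saturating at 2: state A means no `p` yet, B means one `p` seen, C means more than one. Each `p` increments (capped at C); other symbols loop. Accept from {B}.
A 3-state machine:
       p  q 
>  A   B  A 
 * B   C  B 
   C   C  C 
(> = start, * = accepting)

start=A accept=B A-p->B A-q->A B-p->C B-q->B C-p->C C-q->C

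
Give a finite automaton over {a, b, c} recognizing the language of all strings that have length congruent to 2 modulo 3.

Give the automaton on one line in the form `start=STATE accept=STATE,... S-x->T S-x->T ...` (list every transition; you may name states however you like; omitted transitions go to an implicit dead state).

start=S0 accept=S2 S0-a->S1 S0-b->S1 S0-c->S1 S1-a->S2 S1-b->S2 S1-c->S2 S2-a->S0 S2-b->S0 S2-c->S0

Only the length mod 3 matters, so use a 3-cycle: from any state, every input symbol moves to the next state, wrapping S2 back to S0. Mark S2 accepting.
        a   b   c  
>  S0   S1  S1  S1 
   S1   S2  S2  S2 
 * S2   S0  S0  S0 
(> = start, * = accepting)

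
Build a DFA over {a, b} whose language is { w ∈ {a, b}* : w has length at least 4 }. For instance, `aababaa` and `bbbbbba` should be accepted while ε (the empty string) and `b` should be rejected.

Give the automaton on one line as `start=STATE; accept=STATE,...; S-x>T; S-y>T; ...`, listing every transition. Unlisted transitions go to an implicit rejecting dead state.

start=S0; accept=S4,S5; S0-a>S1; S0-b>S1; S1-a>S2; S1-b>S2; S2-a>S3; S2-b>S3; S3-a>S4; S3-b>S4; S4-a>S5; S4-b>S5; S5-a>S5; S5-b>S5

We only need to distinguish lengths 0, 1, …, 4, and '>4'. Chain S0 → S1 → S2 → S3 → S4 → S5 on every symbol, with S5 looping. Accepting states: {S4, S5}.
A 6-state machine:
        a   b  
>  S0   S1  S1 
   S1   S2  S2 
   S2   S3  S3 
   S3   S4  S4 
 * S4   S5  S5 
 * S5   S5  S5 
(> = start, * = accepting)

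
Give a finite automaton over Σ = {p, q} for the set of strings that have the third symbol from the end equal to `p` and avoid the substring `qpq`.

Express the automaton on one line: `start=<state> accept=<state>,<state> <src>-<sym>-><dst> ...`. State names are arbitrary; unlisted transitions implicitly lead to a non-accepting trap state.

Run two small machines in parallel and take their product. One (15 states) tracks the last 3 symbols read; the other (4 states) tracks partial matches of the forbidden pattern `qpq`. Each combined state is a pair, one component from each; accept when both components accept.
With 22 states:
          p    q  
>  S0     S1   S2 
   S1     S3   S4 
   S2     S5   S6 
   S3     S7   S8 
   S4     S9  S10 
   S5    S11  S12 
   S6    S13  S14 
 * S7     S7   S8 
 * S8     S9  S10 
 * S9    S11  S12 
 * S10   S13  S14 
   S11    S7   S8 
   S12   S15  S16 
   S13   S11  S12 
   S14   S13  S14 
   S15   S17  S12 
   S16   S18  S19 
   S17   S20  S21 
   S18   S17  S12 
   S19   S18  S19 
   S20   S20  S21 
   S21   S15  S16 
(> = start, * = accepting)

start=S0 accept=S7,S8,S9,S10 S0-p->S1 S0-q->S2 S1-p->S3 S1-q->S4 S2-p->S5 S2-q->S6 S3-p->S7 S3-q->S8 S4-p->S9 S4-q->S10 S5-p->S11 S5-q->S12 S6-p->S13 S6-q->S14 S7-p->S7 S7-q->S8 S8-p->S9 S8-q->S10 S9-p->S11 S9-q->S12 S10-p->S13 S10-q->S14 S11-p->S7 S11-q->S8 S12-p->S15 S12-q->S16 S13-p->S11 S13-q->S12 S14-p->S13 S14-q->S14 S15-p->S17 S15-q->S12 S16-p->S18 S16-q->S19 S17-p->S20 S17-q->S21 S18-p->S17 S18-q->S12 S19-p->S18 S19-q->S19 S20-p->S20 S20-q->S21 S21-p->S15 S21-q->S16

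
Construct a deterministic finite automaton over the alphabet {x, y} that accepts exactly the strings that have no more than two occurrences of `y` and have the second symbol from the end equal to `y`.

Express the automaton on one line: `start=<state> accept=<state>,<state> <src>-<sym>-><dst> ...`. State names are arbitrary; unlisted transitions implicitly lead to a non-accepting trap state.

Run two small machines in parallel and take their product. The first has 4 states tracking the count of `y`s, saturating at 3; the second has 7 states tracking the last 2 symbols read. A product state is a pair (one from each), accepting exactly when both do. Equivalent product states are then merged.
8 states suffice.
       x  y 
>  A   A  B 
   B   C  D 
 * C   E  F 
 * D   G  H 
   E   E  F 
   F   G  H 
 * G   H  H 
   H   H  H 
(> = start, * = accepting)

start=A accept=C,D,G A-x->A A-y->B B-x->C B-y->D C-x->E C-y->F D-x->G D-y->H E-x->E E-y->F F-x->G F-y->H G-x->H G-y->H H-x->H H-y->H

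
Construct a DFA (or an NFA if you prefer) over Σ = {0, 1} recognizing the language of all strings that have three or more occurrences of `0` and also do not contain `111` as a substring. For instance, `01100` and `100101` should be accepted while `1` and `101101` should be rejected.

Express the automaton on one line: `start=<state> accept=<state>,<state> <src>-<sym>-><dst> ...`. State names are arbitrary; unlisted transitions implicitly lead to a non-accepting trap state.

start=A accept=G,K,L,O,P,R A-0->B A-1->C B-0->D B-1->E C-0->B C-1->F D-0->G D-1->H E-0->D E-1->I F-0->B F-1->J G-0->K G-1->L H-0->G H-1->M I-0->D I-1->N J-0->N J-1->J K-0->K K-1->O L-0->K L-1->P M-0->G M-1->Q N-0->Q N-1->N O-0->K O-1->R P-0->K P-1->S Q-0->S Q-1->Q R-0->K R-1->T S-0->T S-1->S T-0->T T-1->T

Build one automaton per condition and run them in lockstep. One (5 states) tracks the count of `0`s, saturating at 4; the other (4 states) tracks partial matches of the forbidden pattern `111`. Each combined state is a pair, one component from each; accept when both components accept.
With 20 states:
       0  1 
>  A   B  C 
   B   D  E 
   C   B  F 
   D   G  H 
   E   D  I 
   F   B  J 
 * G   K  L 
   H   G  M 
   I   D  N 
   J   N  J 
 * K   K  O 
 * L   K  P 
   M   G  Q 
   N   Q  N 
 * O   K  R 
 * P   K  S 
   Q   S  Q 
 * R   K  T 
   S   T  S 
   T   T  T 
(> = start, * = accepting)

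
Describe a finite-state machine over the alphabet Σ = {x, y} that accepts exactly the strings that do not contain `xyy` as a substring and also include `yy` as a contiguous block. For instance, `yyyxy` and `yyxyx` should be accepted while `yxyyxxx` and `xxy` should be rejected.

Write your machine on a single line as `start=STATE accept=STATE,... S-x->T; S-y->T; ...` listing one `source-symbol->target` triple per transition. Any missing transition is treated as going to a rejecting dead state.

Handle the two conditions separately and then intersect. The first has 4 states tracking partial matches of the forbidden pattern `xyy`; the second has 3 states tracking whether and how much of `yy` has been seen. A product state is a pair (one from each), accepting exactly when both do.
8 states suffice.
        x   y  
>  s0   s1  s2 
   s1   s1  s3 
   s2   s1  s4 
   s3   s1  s5 
 * s4   s6  s4 
   s5   s5  s5 
 * s6   s6  s7 
 * s7   s6  s5 
(> = start, * = accepting)

start=s0; accept=s4,s6,s7; s0-x->s1; s0-y->s2; s1-x->s1; s1-y->s3; s2-x->s1; s2-y->s4; s3-x->s1; s3-y->s5; s4-x->s6; s4-y->s4; s5-x->s5; s5-y->s5; s6-x->s6; s6-y->s7; s7-x->s6; s7-y->s5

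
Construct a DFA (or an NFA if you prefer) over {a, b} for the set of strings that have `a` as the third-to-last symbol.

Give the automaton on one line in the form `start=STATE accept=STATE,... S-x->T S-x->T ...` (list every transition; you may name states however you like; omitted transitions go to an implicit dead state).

A DFA must remember the last 3 symbols (since which symbol is third-to-last isn't known until the input ends). Use one state per possible window of the last ≤3 symbols; accept from those whose window starts with `a`.
          a    b  
>  q0     q1   q2 
   q1     q3   q4 
   q2     q5   q6 
   q3     q7   q8 
   q4     q9  q10 
   q5    q11  q12 
   q6    q13  q14 
 * q7     q7   q8 
 * q8     q9  q10 
 * q9    q11  q12 
 * q10   q13  q14 
   q11    q7   q8 
   q12    q9  q10 
   q13   q11  q12 
   q14   q13  q14 
(> = start, * = accepting)

start=q0 accept=q7,q8,q9,q10 q0-a->q1 q0-b->q2 q1-a->q3 q1-b->q4 q2-a->q5 q2-b->q6 q3-a->q7 q3-b->q8 q4-a->q9 q4-b->q10 q5-a->q11 q5-b->q12 q6-a->q13 q6-b->q14 q7-a->q7 q7-b->q8 q8-a->q9 q8-b->q10 q9-a->q11 q9-b->q12 q10-a->q13 q10-b->q14 q11-a->q7 q11-b->q8 q12-a->q9 q12-b->q10 q13-a->q11 q13-b->q12 q14-a->q13 q14-b->q14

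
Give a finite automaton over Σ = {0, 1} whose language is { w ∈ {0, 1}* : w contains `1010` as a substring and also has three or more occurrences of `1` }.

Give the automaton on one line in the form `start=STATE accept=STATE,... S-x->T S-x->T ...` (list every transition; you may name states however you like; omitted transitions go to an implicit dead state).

Handle the two conditions separately and then intersect. One (5 states) tracks whether and how much of `1010` has been seen; the other (5 states) tracks the count of `1`s, saturating at 4. Each combined state is a pair, one component from each; accept when both components accept. Minimizing collapses redundant product states.
        0   1  
>  s0   s0  s1 
   s1   s2  s3 
   s2   s4  s5 
   s3   s6  s3 
   s4   s4  s3 
   s5   s7  s3 
   s6   s4  s8 
   s7   s7  s9 
   s8   s9  s3 
 * s9   s9  s9 
(> = start, * = accepting)

start=s0 accept=s9 s0-0->s0 s0-1->s1 s1-0->s2 s1-1->s3 s2-0->s4 s2-1->s5 s3-0->s6 s3-1->s3 s4-0->s4 s4-1->s3 s5-0->s7 s5-1->s3 s6-0->s4 s6-1->s8 s7-0->s7 s7-1->s9 s8-0->s9 s8-1->s3 s9-0->s9 s9-1->s9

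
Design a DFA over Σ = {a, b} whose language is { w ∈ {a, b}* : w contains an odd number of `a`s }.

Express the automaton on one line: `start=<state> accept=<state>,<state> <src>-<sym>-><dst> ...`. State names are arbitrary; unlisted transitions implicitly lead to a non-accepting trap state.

start=s0 accept=s1 s0-a->s1 s0-b->s0 s1-a->s0 s1-b->s1

Keep the running count of `a`s modulo 2: each `a` advances along the cycle s0 → s1 → s0 while other symbols loop. Accept at s1.
A 2-state machine:
        a   b  
>  s0   s1  s0 
 * s1   s0  s1 
(> = start, * = accepting)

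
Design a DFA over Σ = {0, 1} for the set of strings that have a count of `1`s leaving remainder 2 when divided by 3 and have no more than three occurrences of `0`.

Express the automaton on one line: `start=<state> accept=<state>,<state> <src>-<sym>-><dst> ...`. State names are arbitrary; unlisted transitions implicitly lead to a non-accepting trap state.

Handle the two conditions separately and then intersect. The first has 3 states tracking the count of `1`s modulo 3; the second has 5 states tracking the count of `0`s, saturating at 4. A product state is a pair (one from each), accepting exactly when both do.
15 states suffice.
          0    1  
>  s0     s1   s2 
   s1     s3   s4 
   s2     s4   s5 
   s3     s6   s7 
   s4     s7   s8 
 * s5     s8   s0 
   s6     s9  s10 
   s7    s10  s11 
 * s8    s11   s1 
   s9     s9  s12 
   s10   s12  s13 
 * s11   s13   s3 
   s12   s12  s14 
 * s13   s14   s6 
   s14   s14   s9 
(> = start, * = accepting)

start=s0 accept=s5,s8,s11,s13 s0-0->s1 s0-1->s2 s1-0->s3 s1-1->s4 s2-0->s4 s2-1->s5 s3-0->s6 s3-1->s7 s4-0->s7 s4-1->s8 s5-0->s8 s5-1->s0 s6-0->s9 s6-1->s10 s7-0->s10 s7-1->s11 s8-0->s11 s8-1->s1 s9-0->s9 s9-1->s12 s10-0->s12 s10-1->s13 s11-0->s13 s11-1->s3 s12-0->s12 s12-1->s14 s13-0->s14 s13-1->s6 s14-0->s14 s14-1->s9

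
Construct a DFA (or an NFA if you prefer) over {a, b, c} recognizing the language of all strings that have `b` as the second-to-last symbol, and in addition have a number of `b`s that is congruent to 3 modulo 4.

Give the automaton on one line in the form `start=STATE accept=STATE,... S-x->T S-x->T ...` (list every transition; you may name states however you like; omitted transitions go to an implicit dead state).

Handle the two conditions separately and then intersect. The first has 13 states tracking the last 2 symbols read; the second has 4 states tracking the count of `b`s modulo 4. A product state is a pair (one from each), accepting exactly when both do. Minimizing collapses redundant product states.
        a   b   c  
>  s0   s0  s1  s0 
   s1   s1  s2  s1 
   s2   s3  s4  s3 
   s3   s3  s5  s3 
 * s4   s6  s0  s6 
   s5   s6  s0  s6 
 * s6   s7  s0  s7 
   s7   s7  s0  s7 
(> = start, * = accepting)

start=s0 accept=s4,s6 s0-a->s0 s0-b->s1 s0-c->s0 s1-a->s1 s1-b->s2 s1-c->s1 s2-a->s3 s2-b->s4 s2-c->s3 s3-a->s3 s3-b->s5 s3-c->s3 s4-a->s6 s4-b->s0 s4-c->s6 s5-a->s6 s5-b->s0 s5-c->s6 s6-a->s7 s6-b->s0 s6-c->s7 s7-a->s7 s7-b->s0 s7-c->s7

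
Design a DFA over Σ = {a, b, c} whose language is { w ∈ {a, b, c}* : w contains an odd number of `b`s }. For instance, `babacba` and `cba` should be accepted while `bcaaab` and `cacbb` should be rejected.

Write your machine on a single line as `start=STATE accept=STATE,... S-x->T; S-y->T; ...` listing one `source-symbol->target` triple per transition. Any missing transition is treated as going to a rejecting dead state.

Keep the running count of `b`s modulo 2: each `b` advances along the cycle q0 → q1 → q0 while other symbols loop. Accept at q1.
2 states suffice.
        a   b   c  
>  q0   q0  q1  q0 
 * q1   q1  q0  q1 
(> = start, * = accepting)

start=q0; accept=q1; q0-a->q0; q0-b->q1; q0-c->q0; q1-a->q1; q1-b->q0; q1-c->q1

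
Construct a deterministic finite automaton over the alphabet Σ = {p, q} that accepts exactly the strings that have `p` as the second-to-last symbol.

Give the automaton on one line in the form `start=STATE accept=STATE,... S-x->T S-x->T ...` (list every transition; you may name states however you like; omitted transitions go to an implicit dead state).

start=S0 accept=S3,S4 S0-p->S1 S0-q->S2 S1-p->S3 S1-q->S4 S2-p->S5 S2-q->S6 S3-p->S3 S3-q->S4 S4-p->S5 S4-q->S6 S5-p->S3 S5-q->S4 S6-p->S5 S6-q->S6

Because acceptance depends on a position counted from the end, the machine has to buffer the most recent 2 symbols. Make each state the string of the last up-to-2 symbols read; on input `x` shift the window left and append `x`. Accept when the buffered window has length 2 and begins with `p`.
7 states suffice.
        p   q  
>  S0   S1  S2 
   S1   S3  S4 
   S2   S5  S6 
 * S3   S3  S4 
 * S4   S5  S6 
   S5   S3  S4 
   S6   S5  S6 
(> = start, * = accepting)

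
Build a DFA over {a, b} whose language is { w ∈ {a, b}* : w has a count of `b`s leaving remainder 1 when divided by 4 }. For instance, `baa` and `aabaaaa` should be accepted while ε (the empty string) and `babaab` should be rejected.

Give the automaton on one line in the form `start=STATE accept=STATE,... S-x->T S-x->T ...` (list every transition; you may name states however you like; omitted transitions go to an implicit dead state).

start=s0 accept=s1 s0-a->s0 s0-b->s1 s1-a->s1 s1-b->s2 s2-a->s2 s2-b->s3 s3-a->s3 s3-b->s0

The only thing that matters is how many `b`s have appeared, reduced mod 4. Use one state per residue: s0 for 0, …, s3 for 3. Reading `b` moves to the next residue; anything else stays put. s1 is accepting.
With 4 states:
        a   b  
>  s0   s0  s1 
 * s1   s1  s2 
   s2   s2  s3 
   s3   s3  s0 
(> = start, * = accepting)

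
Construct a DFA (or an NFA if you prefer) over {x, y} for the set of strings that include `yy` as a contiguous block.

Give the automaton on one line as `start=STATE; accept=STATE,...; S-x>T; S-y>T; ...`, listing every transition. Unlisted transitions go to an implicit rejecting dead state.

States s0..s1 record the length of the longest prefix of `yy` that matches the current input suffix. Reaching s2 means `yy` has been seen, and we stay there forever. Accept from s2.
With 3 states:
        x   y  
>  s0   s0  s1 
   s1   s0  s2 
 * s2   s2  s2 
(> = start, * = accepting)

start=s0; accept=s2; s0-x>s0; s0-y>s1; s1-x>s0; s1-y>s2; s2-x>s2; s2-y>s2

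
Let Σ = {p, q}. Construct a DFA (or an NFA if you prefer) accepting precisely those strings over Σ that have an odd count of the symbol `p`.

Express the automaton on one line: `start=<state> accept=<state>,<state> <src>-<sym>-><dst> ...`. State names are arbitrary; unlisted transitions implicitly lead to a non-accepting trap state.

start=S0 accept=S1 S0-p->S1 S0-q->S0 S1-p->S0 S1-q->S1

Keep the running count of `p`s modulo 2: each `p` advances along the cycle S0 → S1 → S0 while other symbols loop. Accept at S1.
With 2 states:
        p   q  
>  S0   S1  S0 
 * S1   S0  S1 
(> = start, * = accepting)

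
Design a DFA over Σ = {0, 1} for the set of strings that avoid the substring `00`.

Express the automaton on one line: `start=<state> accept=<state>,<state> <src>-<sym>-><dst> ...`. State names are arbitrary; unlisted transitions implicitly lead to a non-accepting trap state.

start=q0 accept=q0,q1 q0-0->q1 q0-1->q0 q1-0->q2 q1-1->q0 q2-0->q2 q2-1->q2

This is the complement of 'contains `00`'. Use the same substring-matching states — q0 through q2 holding how much of `00` has just been matched — but flip the accepting set: everything except the trap q2 accepts.
        0   1  
>* q0   q1  q0 
 * q1   q2  q0 
   q2   q2  q2 
(> = start, * = accepting)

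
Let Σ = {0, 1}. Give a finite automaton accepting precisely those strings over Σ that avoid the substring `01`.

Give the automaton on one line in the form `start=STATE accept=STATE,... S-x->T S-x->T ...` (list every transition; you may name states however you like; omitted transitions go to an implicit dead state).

This is the complement of 'contains `01`'. Use the same substring-matching states — q0 through q2 holding how much of `01` has just been matched — but flip the accepting set: everything except the trap q2 accepts.
3 states suffice.
        0   1  
>* q0   q1  q0 
 * q1   q1  q2 
   q2   q2  q2 
(> = start, * = accepting)

start=q0 accept=q0,q1 q0-0->q1 q0-1->q0 q1-0->q1 q1-1->q2 q2-0->q2 q2-1->q2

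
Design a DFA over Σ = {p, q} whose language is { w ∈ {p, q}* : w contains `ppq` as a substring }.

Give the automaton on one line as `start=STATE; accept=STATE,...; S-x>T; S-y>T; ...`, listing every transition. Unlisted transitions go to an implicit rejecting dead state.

Track how much of `ppq` has been matched so far: state s0 is no progress, s3 is the absorbing accept state reached once `ppq` has occurred. Intermediate states record partial matches; on a mismatch, fall back to the longest reusable overlap.
A 4-state machine:
        p   q  
>  s0   s1  s0 
   s1   s2  s0 
   s2   s2  s3 
 * s3   s3  s3 
(> = start, * = accepting)

start=s0; accept=s3; s0-p>s1; s0-q>s0; s1-p>s2; s1-q>s0; s2-p>s2; s2-q>s3; s3-p>s3; s3-q>s3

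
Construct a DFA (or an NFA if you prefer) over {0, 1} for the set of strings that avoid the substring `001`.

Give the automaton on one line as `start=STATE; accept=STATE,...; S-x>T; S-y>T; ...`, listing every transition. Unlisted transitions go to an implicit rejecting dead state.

start=S0; accept=S0,S1,S2; S0-0>S1; S0-1>S0; S1-0>S2; S1-1>S0; S2-0>S2; S2-1>S3; S3-0>S3; S3-1>S3

Track partial matches of the forbidden pattern `001`. State S3 is a dead state reached once `001` has occurred; every other state accepts. S0 means no part of `001` is currently matched.
        0   1  
>* S0   S1  S0 
 * S1   S2  S0 
 * S2   S2  S3 
   S3   S3  S3 
(> = start, * = accepting)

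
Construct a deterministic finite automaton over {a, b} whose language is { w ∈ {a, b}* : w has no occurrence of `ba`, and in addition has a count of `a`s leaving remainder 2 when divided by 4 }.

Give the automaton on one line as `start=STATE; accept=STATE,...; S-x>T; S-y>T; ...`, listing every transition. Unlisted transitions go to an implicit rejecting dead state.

start=q0; accept=q3,q7; q0-a>q1; q0-b>q2; q1-a>q3; q1-b>q4; q2-a>q5; q2-b>q2; q3-a>q6; q3-b>q7; q4-a>q8; q4-b>q4; q5-a>q8; q5-b>q5; q6-a>q0; q6-b>q9; q7-a>q10; q7-b>q7; q8-a>q10; q8-b>q8; q9-a>q11; q9-b>q9; q10-a>q11; q10-b>q10; q11-a>q5; q11-b>q11

Handle the two conditions separately and then intersect. The first has 3 states tracking partial matches of the forbidden pattern `ba`; the second has 4 states tracking the count of `a`s modulo 4. A product state is a pair (one from each), accepting exactly when both do.
          a    b  
>  q0     q1   q2 
   q1     q3   q4 
   q2     q5   q2 
 * q3     q6   q7 
   q4     q8   q4 
   q5     q8   q5 
   q6     q0   q9 
 * q7    q10   q7 
   q8    q10   q8 
   q9    q11   q9 
   q10   q11  q10 
   q11    q5  q11 
(> = start, * = accepting)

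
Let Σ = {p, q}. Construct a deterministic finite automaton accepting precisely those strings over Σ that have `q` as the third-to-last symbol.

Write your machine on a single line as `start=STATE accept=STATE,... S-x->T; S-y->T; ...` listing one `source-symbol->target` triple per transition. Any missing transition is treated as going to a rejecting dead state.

start=S0; accept=S11,S12,S13,S14; S0-p->S1; S0-q->S2; S1-p->S3; S1-q->S4; S2-p->S5; S2-q->S6; S3-p->S7; S3-q->S8; S4-p->S9; S4-q->S10; S5-p->S11; S5-q->S12; S6-p->S13; S6-q->S14; S7-p->S7; S7-q->S8; S8-p->S9; S8-q->S10; S9-p->S11; S9-q->S12; S10-p->S13; S10-q->S14; S11-p->S7; S11-q->S8; S12-p->S9; S12-q->S10; S13-p->S11; S13-q->S12; S14-p->S13; S14-q->S14

Because acceptance depends on a position counted from the end, the machine has to buffer the most recent 3 symbols. Make each state the string of the last up-to-3 symbols read; on input `x` shift the window left and append `x`. Accept when the buffered window has length 3 and begins with `q`.
15 states suffice.
          p    q  
>  S0     S1   S2 
   S1     S3   S4 
   S2     S5   S6 
   S3     S7   S8 
   S4     S9  S10 
   S5    S11  S12 
   S6    S13  S14 
   S7     S7   S8 
   S8     S9  S10 
   S9    S11  S12 
   S10   S13  S14 
 * S11    S7   S8 
 * S12    S9  S10 
 * S13   S11  S12 
 * S14   S13  S14 
(> = start, * = accepting)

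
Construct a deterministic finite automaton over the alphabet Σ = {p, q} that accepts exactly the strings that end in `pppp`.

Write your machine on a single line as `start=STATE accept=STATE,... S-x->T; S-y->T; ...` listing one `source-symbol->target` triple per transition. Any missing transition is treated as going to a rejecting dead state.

start=A; accept=E; A-p->B; A-q->A; B-p->C; B-q->A; C-p->D; C-q->A; D-p->E; D-q->A; E-p->E; E-q->A

Remember how much of `pppp` the current input suffix matches. State A means no match yet; B means the last symbol is `p`; C means the last 2 symbols are `pp`; D means the last 3 symbols are `ppp`; E means the last 4 symbols are `pppp`. Only E accepts. On a mismatch, fall back to the longest proper suffix that is still a prefix of `pppp`.
A 5-state machine:
       p  q 
>  A   B  A 
   B   C  A 
   C   D  A 
   D   E  A 
 * E   E  A 
(> = start, * = accepting)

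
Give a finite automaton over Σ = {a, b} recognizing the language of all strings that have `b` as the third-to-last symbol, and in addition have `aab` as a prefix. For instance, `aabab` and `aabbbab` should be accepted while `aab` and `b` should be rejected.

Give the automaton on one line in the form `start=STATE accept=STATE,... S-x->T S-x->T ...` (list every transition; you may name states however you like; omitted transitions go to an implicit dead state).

Run two small machines in parallel and take their product. The first has 15 states tracking the last 3 symbols read; the second has 5 states tracking whether the input so far still matches the prefix `aab`. A product state is a pair (one from each), accepting exactly when both do. Equivalent product states are then merged.
A 12-state machine:
          a    b  
>  q0     q1   q2 
   q1     q3   q2 
   q2     q2   q2 
   q3     q2   q4 
   q4     q5   q6 
   q5     q7   q8 
   q6     q9  q10 
 * q7    q11   q4 
 * q8     q5   q6 
 * q9     q7   q8 
 * q10    q9  q10 
   q11   q11   q4 
(> = start, * = accepting)

start=q0 accept=q7,q8,q9,q10 q0-a->q1 q0-b->q2 q1-a->q3 q1-b->q2 q2-a->q2 q2-b->q2 q3-a->q2 q3-b->q4 q4-a->q5 q4-b->q6 q5-a->q7 q5-b->q8 q6-a->q9 q6-b->q10 q7-a->q11 q7-b->q4 q8-a->q5 q8-b->q6 q9-a->q7 q9-b->q8 q10-a->q9 q10-b->q10 q11-a->q11 q11-b->q4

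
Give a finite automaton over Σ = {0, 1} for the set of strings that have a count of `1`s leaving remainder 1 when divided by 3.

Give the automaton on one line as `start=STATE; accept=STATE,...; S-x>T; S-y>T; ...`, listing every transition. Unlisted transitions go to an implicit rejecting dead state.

The only thing that matters is how many `1`s have appeared, reduced mod 3. Use one state per residue: S0 for 0, …, S2 for 2. Reading `1` moves to the next residue; anything else stays put. S1 is accepting.
With 3 states:
        0   1  
>  S0   S0  S1 
 * S1   S1  S2 
   S2   S2  S0 
(> = start, * = accepting)

start=S0; accept=S1; S0-0>S0; S0-1>S1; S1-0>S1; S1-1>S2; S2-0>S2; S2-1>S0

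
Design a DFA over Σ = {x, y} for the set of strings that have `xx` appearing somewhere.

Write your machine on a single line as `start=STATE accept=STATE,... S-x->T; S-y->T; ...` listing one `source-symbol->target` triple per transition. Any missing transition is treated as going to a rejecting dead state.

Track how much of `xx` has been matched so far: state q0 is no progress, q2 is the absorbing accept state reached once `xx` has occurred. Intermediate states record partial matches; on a mismatch, fall back to the longest reusable overlap.
With 3 states:
        x   y  
>  q0   q1  q0 
   q1   q2  q0 
 * q2   q2  q2 
(> = start, * = accepting)

start=q0; accept=q2; q0-x->q1; q0-y->q0; q1-x->q2; q1-y->q0; q2-x->q2; q2-y->q2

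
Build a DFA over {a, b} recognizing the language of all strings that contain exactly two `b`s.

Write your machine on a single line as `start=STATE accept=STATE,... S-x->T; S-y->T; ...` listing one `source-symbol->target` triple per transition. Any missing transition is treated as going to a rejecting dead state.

start=q0; accept=q2; q0-a->q0; q0-b->q1; q1-a->q1; q1-b->q2; q2-a->q2; q2-b->q3; q3-a->q3; q3-b->q3

Count `b`s, saturating at 3: states q0 through q2 mean 0 through 2 `b`s seen; q3 means more than 2. Each `b` increments (capped at q3); other symbols loop. Accept from {q2}.
        a   b  
>  q0   q0  q1 
   q1   q1  q2 
 * q2   q2  q3 
   q3   q3  q3 
(> = start, * = accepting)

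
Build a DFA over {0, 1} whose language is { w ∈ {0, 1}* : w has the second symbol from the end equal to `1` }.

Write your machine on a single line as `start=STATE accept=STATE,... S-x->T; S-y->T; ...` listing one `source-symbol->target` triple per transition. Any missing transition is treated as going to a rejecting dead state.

A DFA must remember the last 2 symbols (since which symbol is second-to-last isn't known until the input ends). Use one state per possible window of the last ≤2 symbols; accept from those whose window starts with `1`.
7 states suffice.
        0   1  
>  S0   S1  S2 
   S1   S3  S4 
   S2   S5  S6 
   S3   S3  S4 
   S4   S5  S6 
 * S5   S3  S4 
 * S6   S5  S6 
(> = start, * = accepting)

start=S0; accept=S5,S6; S0-0->S1; S0-1->S2; S1-0->S3; S1-1->S4; S2-0->S5; S2-1->S6; S3-0->S3; S3-1->S4; S4-0->S5; S4-1->S6; S5-0->S3; S5-1->S4; S6-0->S5; S6-1->S6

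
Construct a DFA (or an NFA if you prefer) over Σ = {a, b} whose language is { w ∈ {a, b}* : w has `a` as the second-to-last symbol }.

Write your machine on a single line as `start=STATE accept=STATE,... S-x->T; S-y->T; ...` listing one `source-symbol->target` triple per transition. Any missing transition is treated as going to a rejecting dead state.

Because acceptance depends on a position counted from the end, the machine has to buffer the most recent 2 symbols. Make each state the string of the last up-to-2 symbols read; on input `x` shift the window left and append `x`. Accept when the buffered window has length 2 and begins with `a`.
A 7-state machine:
        a   b  
>  q0   q1  q2 
   q1   q3  q4 
   q2   q5  q6 
 * q3   q3  q4 
 * q4   q5  q6 
   q5   q3  q4 
   q6   q5  q6 
(> = start, * = accepting)

start=q0; accept=q3,q4; q0-a->q1; q0-b->q2; q1-a->q3; q1-b->q4; q2-a->q5; q2-b->q6; q3-a->q3; q3-b->q4; q4-a->q5; q4-b->q6; q5-a->q3; q5-b->q4; q6-a->q5; q6-b->q6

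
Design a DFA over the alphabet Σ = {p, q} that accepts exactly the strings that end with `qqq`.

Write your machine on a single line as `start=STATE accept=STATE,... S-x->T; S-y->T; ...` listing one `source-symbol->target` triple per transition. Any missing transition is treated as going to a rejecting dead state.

Let each state record the length of the longest suffix of the input read so far that is also a prefix of `qqq`. s1 means the last symbol is `q`; s2 means the last 2 symbols are `qq`; s3 means the last 3 symbols are `qqq`. Accept only at s3, where the string currently ends in `qqq`.
A 4-state machine:
        p   q  
>  s0   s0  s1 
   s1   s0  s2 
   s2   s0  s3 
 * s3   s0  s3 
(> = start, * = accepting)

start=s0; accept=s3; s0-p->s0; s0-q->s1; s1-p->s0; s1-q->s2; s2-p->s0; s2-q->s3; s3-p->s0; s3-q->s3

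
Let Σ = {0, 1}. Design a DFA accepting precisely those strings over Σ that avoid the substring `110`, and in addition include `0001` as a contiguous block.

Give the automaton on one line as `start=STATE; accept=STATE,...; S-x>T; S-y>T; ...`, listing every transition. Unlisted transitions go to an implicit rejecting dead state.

Build one automaton per condition and run them in lockstep. The first has 4 states tracking partial matches of the forbidden pattern `110`; the second has 5 states tracking whether and how much of `0001` has been seen. A product state is a pair (one from each), accepting exactly when both do. Minimizing collapses redundant product states.
        0   1  
>  S0   S1  S2 
   S1   S3  S2 
   S2   S1  S4 
   S3   S5  S2 
   S4   S4  S4 
   S5   S5  S6 
 * S6   S7  S8 
 * S7   S7  S6 
 * S8   S4  S8 
(> = start, * = accepting)

start=S0; accept=S6,S7,S8; S0-0>S1; S0-1>S2; S1-0>S3; S1-1>S2; S2-0>S1; S2-1>S4; S3-0>S5; S3-1>S2; S4-0>S4; S4-1>S4; S5-0>S5; S5-1>S6; S6-0>S7; S6-1>S8; S7-0>S7; S7-1>S6; S8-0>S4; S8-1>S8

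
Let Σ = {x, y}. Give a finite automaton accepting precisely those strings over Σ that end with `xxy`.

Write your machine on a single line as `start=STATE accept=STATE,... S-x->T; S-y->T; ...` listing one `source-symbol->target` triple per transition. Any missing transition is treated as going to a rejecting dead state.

Remember how much of `xxy` the current input suffix matches. State S0 means no match yet; S1 means the last symbol is `x`; S2 means the last 2 symbols are `xx`; S3 means the last 3 symbols are `xxy`. Only S3 accepts. On a mismatch, fall back to the longest proper suffix that is still a prefix of `xxy`.
A 4-state machine:
        x   y  
>  S0   S1  S0 
   S1   S2  S0 
   S2   S2  S3 
 * S3   S1  S0 
(> = start, * = accepting)

start=S0; accept=S3; S0-x->S1; S0-y->S0; S1-x->S2; S1-y->S0; S2-x->S2; S2-y->S3; S3-x->S1; S3-y->S0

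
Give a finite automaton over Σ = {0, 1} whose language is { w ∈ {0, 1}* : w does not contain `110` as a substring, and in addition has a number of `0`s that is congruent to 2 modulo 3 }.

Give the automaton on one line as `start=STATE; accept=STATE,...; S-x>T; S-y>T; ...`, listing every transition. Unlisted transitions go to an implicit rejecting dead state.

start=A; accept=D,G,J; A-0>B; A-1>C; B-0>D; B-1>E; C-0>B; C-1>F; D-0>A; D-1>G; E-0>D; E-1>H; F-0>I; F-1>F; G-0>A; G-1>J; H-0>K; H-1>H; I-0>K; I-1>I; J-0>L; J-1>J; K-0>L; K-1>K; L-0>I; L-1>L

Build one automaton per condition and run them in lockstep. The first has 4 states tracking partial matches of the forbidden pattern `110`; the second has 3 states tracking the count of `0`s modulo 3. A product state is a pair (one from each), accepting exactly when both do.
A 12-state machine:
       0  1 
>  A   B  C 
   B   D  E 
   C   B  F 
 * D   A  G 
   E   D  H 
   F   I  F 
 * G   A  J 
   H   K  H 
   I   K  I 
 * J   L  J 
   K   L  K 
   L   I  L 
(> = start, * = accepting)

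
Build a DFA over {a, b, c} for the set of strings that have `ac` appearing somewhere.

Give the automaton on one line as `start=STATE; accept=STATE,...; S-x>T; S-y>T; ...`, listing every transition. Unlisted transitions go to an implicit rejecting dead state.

start=S0; accept=S2; S0-a>S1; S0-b>S0; S0-c>S0; S1-a>S1; S1-b>S0; S1-c>S2; S2-a>S2; S2-b>S2; S2-c>S2

States S0..S1 record the length of the longest prefix of `ac` that matches the current input suffix. Reaching S2 means `ac` has been seen, and we stay there forever. Accept from S2.
        a   b   c  
>  S0   S1  S0  S0 
   S1   S1  S0  S2 
 * S2   S2  S2  S2 
(> = start, * = accepting)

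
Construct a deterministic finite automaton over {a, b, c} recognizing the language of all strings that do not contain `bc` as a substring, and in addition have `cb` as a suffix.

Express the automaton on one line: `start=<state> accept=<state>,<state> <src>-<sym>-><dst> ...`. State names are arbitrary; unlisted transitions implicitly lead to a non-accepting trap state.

Build one automaton per condition and run them in lockstep. The first has 3 states tracking partial matches of the forbidden pattern `bc`; the second has 3 states tracking how much of the suffix `cb` has currently been matched. A product state is a pair (one from each), accepting exactly when both do. Minimizing collapses redundant product states.
A 5-state machine:
        a   b   c  
>  q0   q0  q1  q2 
   q1   q0  q1  q3 
   q2   q0  q4  q2 
   q3   q3  q3  q3 
 * q4   q0  q1  q3 
(> = start, * = accepting)

start=q0 accept=q4 q0-a->q0 q0-b->q1 q0-c->q2 q1-a->q0 q1-b->q1 q1-c->q3 q2-a->q0 q2-b->q4 q2-c->q2 q3-a->q3 q3-b->q3 q3-c->q3 q4-a->q0 q4-b->q1 q4-c->q3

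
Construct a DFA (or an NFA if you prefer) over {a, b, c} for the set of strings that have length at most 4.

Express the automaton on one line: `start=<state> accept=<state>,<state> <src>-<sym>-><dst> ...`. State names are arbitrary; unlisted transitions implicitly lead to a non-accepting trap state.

start=q0 accept=q0,q1,q2,q3,q4 q0-a->q1 q0-b->q1 q0-c->q1 q1-a->q2 q1-b->q2 q1-c->q2 q2-a->q3 q2-b->q3 q2-c->q3 q3-a->q4 q3-b->q4 q3-c->q4 q4-a->q5 q4-b->q5 q4-c->q5 q5-a->q5 q5-b->q5 q5-c->q5

Count input length up to 5: every symbol moves from q0 toward q5, which means 'more than 4' and absorbs. Accept from {q0, q1, q2, q3, q4}.
A 6-state machine:
        a   b   c  
>* q0   q1  q1  q1 
 * q1   q2  q2  q2 
 * q2   q3  q3  q3 
 * q3   q4  q4  q4 
 * q4   q5  q5  q5 
   q5   q5  q5  q5 
(> = start, * = accepting)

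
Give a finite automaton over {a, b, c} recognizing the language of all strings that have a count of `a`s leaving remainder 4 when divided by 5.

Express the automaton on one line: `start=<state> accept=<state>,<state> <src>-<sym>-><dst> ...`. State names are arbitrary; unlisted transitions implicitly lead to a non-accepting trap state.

Keep the running count of `a`s modulo 5: each `a` advances along the cycle s0 → s1 → s2 → s3 → s4 → s0 while other symbols loop. Accept at s4.
A 5-state machine:
        a   b   c  
>  s0   s1  s0  s0 
   s1   s2  s1  s1 
   s2   s3  s2  s2 
   s3   s4  s3  s3 
 * s4   s0  s4  s4 
(> = start, * = accepting)

start=s0 accept=s4 s0-a->s1 s0-b->s0 s0-c->s0 s1-a->s2 s1-b->s1 s1-c->s1 s2-a->s3 s2-b->s2 s2-c->s2 s3-a->s4 s3-b->s3 s3-c->s3 s4-a->s0 s4-b->s4 s4-c->s4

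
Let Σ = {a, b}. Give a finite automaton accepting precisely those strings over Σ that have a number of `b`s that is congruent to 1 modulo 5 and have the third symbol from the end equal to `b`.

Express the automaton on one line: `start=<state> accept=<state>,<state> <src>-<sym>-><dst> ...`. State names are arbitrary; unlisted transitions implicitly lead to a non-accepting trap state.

start=q0 accept=q4,q12,q14,q15 q0-a->q0 q0-b->q1 q1-a->q2 q1-b->q3 q2-a->q4 q2-b->q3 q3-a->q3 q3-b->q5 q4-a->q6 q4-b->q3 q5-a->q5 q5-b->q7 q6-a->q6 q6-b->q3 q7-a->q8 q7-b->q9 q8-a->q8 q8-b->q10 q9-a->q11 q9-b->q12 q10-a->q11 q10-b->q13 q11-a->q0 q11-b->q14 q12-a->q15 q12-b->q3 q13-a->q15 q13-b->q3 q14-a->q2 q14-b->q3 q15-a->q4 q15-b->q3

Run two small machines in parallel and take their product. The first has 5 states tracking the count of `b`s modulo 5; the second has 15 states tracking the last 3 symbols read. A product state is a pair (one from each), accepting exactly when both do. After merging equivalent states the machine shrinks.
          a    b  
>  q0     q0   q1 
   q1     q2   q3 
   q2     q4   q3 
   q3     q3   q5 
 * q4     q6   q3 
   q5     q5   q7 
   q6     q6   q3 
   q7     q8   q9 
   q8     q8  q10 
   q9    q11  q12 
   q10   q11  q13 
   q11    q0  q14 
 * q12   q15   q3 
   q13   q15   q3 
 * q14    q2   q3 
 * q15    q4   q3 
(> = start, * = accepting)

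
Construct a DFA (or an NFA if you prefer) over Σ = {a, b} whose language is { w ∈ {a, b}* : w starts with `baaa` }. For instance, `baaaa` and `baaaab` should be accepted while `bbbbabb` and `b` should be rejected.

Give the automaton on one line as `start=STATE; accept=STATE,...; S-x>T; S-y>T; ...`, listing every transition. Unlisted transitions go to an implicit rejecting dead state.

Walk along `baaa` while the input agrees: from s0 take `b` to s1, and so on. Any deviation drops to the rejecting sink s5. Once s4 is reached the prefix is confirmed and every continuation is accepted.
        a   b  
>  s0   s5  s1 
   s1   s2  s5 
   s2   s3  s5 
   s3   s4  s5 
 * s4   s4  s4 
   s5   s5  s5 
(> = start, * = accepting)

start=s0; accept=s4; s0-a>s5; s0-b>s1; s1-a>s2; s1-b>s5; s2-a>s3; s2-b>s5; s3-a>s4; s3-b>s5; s4-a>s4; s4-b>s4; s5-a>s5; s5-b>s5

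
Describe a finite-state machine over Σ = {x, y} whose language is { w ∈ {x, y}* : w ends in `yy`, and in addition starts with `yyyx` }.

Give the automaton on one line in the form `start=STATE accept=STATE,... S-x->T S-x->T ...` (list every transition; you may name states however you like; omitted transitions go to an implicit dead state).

start=s0 accept=s9 s0-x->s1 s0-y->s2 s1-x->s1 s1-y->s3 s2-x->s1 s2-y->s4 s3-x->s1 s3-y->s5 s4-x->s1 s4-y->s6 s5-x->s1 s5-y->s5 s6-x->s7 s6-y->s5 s7-x->s7 s7-y->s8 s8-x->s7 s8-y->s9 s9-x->s7 s9-y->s9

Run two small machines in parallel and take their product. The first has 3 states tracking how much of the suffix `yy` has currently been matched; the second has 6 states tracking whether the input so far still matches the prefix `yyyx`. A product state is a pair (one from each), accepting exactly when both do.
10 states suffice.
        x   y  
>  s0   s1  s2 
   s1   s1  s3 
   s2   s1  s4 
   s3   s1  s5 
   s4   s1  s6 
   s5   s1  s5 
   s6   s7  s5 
   s7   s7  s8 
   s8   s7  s9 
 * s9   s7  s9 
(> = start, * = accepting)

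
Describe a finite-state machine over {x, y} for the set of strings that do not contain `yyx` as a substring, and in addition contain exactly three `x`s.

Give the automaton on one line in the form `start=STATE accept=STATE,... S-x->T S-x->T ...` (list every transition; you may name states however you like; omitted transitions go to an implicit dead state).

start=s0 accept=s6,s11,s15 s0-x->s1 s0-y->s2 s1-x->s3 s1-y->s4 s2-x->s1 s2-y->s5 s3-x->s6 s3-y->s7 s4-x->s3 s4-y->s8 s5-x->s9 s5-y->s5 s6-x->s10 s6-y->s11 s7-x->s6 s7-y->s12 s8-x->s13 s8-y->s8 s9-x->s13 s9-y->s9 s10-x->s10 s10-y->s14 s11-x->s10 s11-y->s15 s12-x->s16 s12-y->s12 s13-x->s16 s13-y->s13 s14-x->s10 s14-y->s17 s15-x->s18 s15-y->s15 s16-x->s18 s16-y->s16 s17-x->s18 s17-y->s17 s18-x->s18 s18-y->s18

Run two small machines in parallel and take their product. The first has 4 states tracking partial matches of the forbidden pattern `yyx`; the second has 5 states tracking the count of `x`s, saturating at 4. A product state is a pair (one from each), accepting exactly when both do.
A 19-state machine:
          x    y  
>  s0     s1   s2 
   s1     s3   s4 
   s2     s1   s5 
   s3     s6   s7 
   s4     s3   s8 
   s5     s9   s5 
 * s6    s10  s11 
   s7     s6  s12 
   s8    s13   s8 
   s9    s13   s9 
   s10   s10  s14 
 * s11   s10  s15 
   s12   s16  s12 
   s13   s16  s13 
   s14   s10  s17 
 * s15   s18  s15 
   s16   s18  s16 
   s17   s18  s17 
   s18   s18  s18 
(> = start, * = accepting)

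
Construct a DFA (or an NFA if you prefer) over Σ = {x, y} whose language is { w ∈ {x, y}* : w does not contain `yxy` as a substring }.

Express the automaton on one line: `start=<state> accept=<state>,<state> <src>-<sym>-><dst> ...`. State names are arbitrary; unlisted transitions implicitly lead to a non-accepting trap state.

Track partial matches of the forbidden pattern `yxy`. State s3 is a dead state reached once `yxy` has occurred; every other state accepts. s0 means no part of `yxy` is currently matched.
With 4 states:
        x   y  
>* s0   s0  s1 
 * s1   s2  s1 
 * s2   s0  s3 
   s3   s3  s3 
(> = start, * = accepting)

start=s0 accept=s0,s1,s2 s0-x->s0 s0-y->s1 s1-x->s2 s1-y->s1 s2-x->s0 s2-y->s3 s3-x->s3 s3-y->s3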